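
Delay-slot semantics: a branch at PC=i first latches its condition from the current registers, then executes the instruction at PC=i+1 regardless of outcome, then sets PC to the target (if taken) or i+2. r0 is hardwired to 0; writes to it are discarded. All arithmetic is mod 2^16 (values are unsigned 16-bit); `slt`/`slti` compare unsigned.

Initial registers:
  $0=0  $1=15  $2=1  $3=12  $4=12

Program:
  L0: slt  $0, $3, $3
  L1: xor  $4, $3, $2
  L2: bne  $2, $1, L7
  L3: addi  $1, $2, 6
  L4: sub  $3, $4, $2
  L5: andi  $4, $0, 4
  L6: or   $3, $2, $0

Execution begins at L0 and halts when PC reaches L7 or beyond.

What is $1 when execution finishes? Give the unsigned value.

  step pc=0: slt  $0, $3, $3  regs=(0,15,1,12,12)
  step pc=1: xor  $4, $3, $2  regs=(0,15,1,12,13)
  step pc=2: bne  $2, $1, L7  cond=T  regs=(0,15,1,12,13)
  step pc=3: addi  $1, $2, 6  regs=(0,7,1,12,13)

7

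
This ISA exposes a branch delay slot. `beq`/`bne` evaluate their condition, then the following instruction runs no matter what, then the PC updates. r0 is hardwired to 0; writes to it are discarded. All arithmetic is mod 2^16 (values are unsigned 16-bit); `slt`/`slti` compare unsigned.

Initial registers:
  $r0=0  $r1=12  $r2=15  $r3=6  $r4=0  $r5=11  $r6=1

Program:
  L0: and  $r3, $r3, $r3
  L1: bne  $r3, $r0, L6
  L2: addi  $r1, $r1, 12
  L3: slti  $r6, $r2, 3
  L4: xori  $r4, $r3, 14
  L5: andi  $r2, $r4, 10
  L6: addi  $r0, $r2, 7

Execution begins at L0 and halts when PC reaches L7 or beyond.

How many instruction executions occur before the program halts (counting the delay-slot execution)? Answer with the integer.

4

  step pc=0: and  $r3, $r3, $r3  regs=(0,12,15,6,0,11,1)
  step pc=1: bne  $r3, $r0, L6  cond=T  regs=(0,12,15,6,0,11,1)
  step pc=2: addi  $r1, $r1, 12  regs=(0,24,15,6,0,11,1)
  step pc=6: addi  $r0, $r2, 7  regs=(0,24,15,6,0,11,1)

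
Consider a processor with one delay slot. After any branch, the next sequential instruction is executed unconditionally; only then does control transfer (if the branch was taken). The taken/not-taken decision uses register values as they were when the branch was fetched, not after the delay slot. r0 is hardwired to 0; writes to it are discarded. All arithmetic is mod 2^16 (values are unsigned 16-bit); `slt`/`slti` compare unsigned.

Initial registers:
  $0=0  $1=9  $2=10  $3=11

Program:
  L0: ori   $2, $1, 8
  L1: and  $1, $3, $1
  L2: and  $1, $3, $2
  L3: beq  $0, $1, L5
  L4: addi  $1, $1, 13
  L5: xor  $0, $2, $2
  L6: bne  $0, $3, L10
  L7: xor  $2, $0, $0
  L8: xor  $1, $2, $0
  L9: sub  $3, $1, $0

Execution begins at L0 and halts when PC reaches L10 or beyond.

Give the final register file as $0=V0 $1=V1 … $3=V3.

$0=0 $1=22 $2=0 $3=11

  step pc=0: ori   $2, $1, 8  regs=(0,9,9,11)
  step pc=1: and  $1, $3, $1  regs=(0,9,9,11)
  step pc=2: and  $1, $3, $2  regs=(0,9,9,11)
  step pc=3: beq  $0, $1, L5  cond=F  regs=(0,9,9,11)
  step pc=4: addi  $1, $1, 13  regs=(0,22,9,11)
  step pc=5: xor  $0, $2, $2  regs=(0,22,9,11)
  step pc=6: bne  $0, $3, L10  cond=T  regs=(0,22,9,11)
  step pc=7: xor  $2, $0, $0  regs=(0,22,0,11)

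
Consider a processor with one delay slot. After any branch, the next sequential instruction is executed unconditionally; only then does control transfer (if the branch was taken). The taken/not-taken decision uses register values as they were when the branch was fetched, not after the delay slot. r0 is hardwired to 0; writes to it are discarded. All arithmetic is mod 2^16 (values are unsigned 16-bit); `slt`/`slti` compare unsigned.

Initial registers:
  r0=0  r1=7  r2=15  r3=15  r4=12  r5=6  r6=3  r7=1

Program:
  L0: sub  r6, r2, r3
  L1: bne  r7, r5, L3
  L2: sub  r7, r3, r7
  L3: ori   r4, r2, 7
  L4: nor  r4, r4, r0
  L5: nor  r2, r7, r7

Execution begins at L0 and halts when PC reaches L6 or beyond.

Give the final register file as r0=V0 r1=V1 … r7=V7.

  step pc=0: sub  r6, r2, r3  regs=(0,7,15,15,12,6,0,1)
  step pc=1: bne  r7, r5, L3  cond=T  regs=(0,7,15,15,12,6,0,1)
  step pc=2: sub  r7, r3, r7  regs=(0,7,15,15,12,6,0,14)
  step pc=3: ori   r4, r2, 7  regs=(0,7,15,15,15,6,0,14)
  step pc=4: nor  r4, r4, r0  regs=(0,7,15,15,65520,6,0,14)
  step pc=5: nor  r2, r7, r7  regs=(0,7,65521,15,65520,6,0,14)

r0=0 r1=7 r2=65521 r3=15 r4=65520 r5=6 r6=0 r7=14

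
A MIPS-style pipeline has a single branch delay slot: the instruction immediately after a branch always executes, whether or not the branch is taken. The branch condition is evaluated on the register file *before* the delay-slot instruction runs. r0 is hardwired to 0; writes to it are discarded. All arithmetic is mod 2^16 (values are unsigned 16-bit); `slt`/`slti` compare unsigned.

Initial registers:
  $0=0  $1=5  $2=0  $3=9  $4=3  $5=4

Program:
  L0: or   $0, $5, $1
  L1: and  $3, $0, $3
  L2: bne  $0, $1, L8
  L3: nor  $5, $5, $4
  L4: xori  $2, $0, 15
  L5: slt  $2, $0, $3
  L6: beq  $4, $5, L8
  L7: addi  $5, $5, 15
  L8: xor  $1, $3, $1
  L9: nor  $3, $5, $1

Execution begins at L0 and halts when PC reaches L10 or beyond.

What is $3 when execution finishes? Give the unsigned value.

PC=0  or   $0, $5, $1        | $0=0 $1=5 $2=0 $3=9 $4=3 $5=4
PC=1  and  $3, $0, $3        | $0=0 $1=5 $2=0 $3=0 $4=3 $5=4
PC=2  bne  $0, $1, L8        | $0=0 $1=5 $2=0 $3=0 $4=3 $5=4  [TAKEN]
PC=3  nor  $5, $5, $4        | $0=0 $1=5 $2=0 $3=0 $4=3 $5=65528
PC=8  xor  $1, $3, $1        | $0=0 $1=5 $2=0 $3=0 $4=3 $5=65528
PC=9  nor  $3, $5, $1        | $0=0 $1=5 $2=0 $3=2 $4=3 $5=65528

2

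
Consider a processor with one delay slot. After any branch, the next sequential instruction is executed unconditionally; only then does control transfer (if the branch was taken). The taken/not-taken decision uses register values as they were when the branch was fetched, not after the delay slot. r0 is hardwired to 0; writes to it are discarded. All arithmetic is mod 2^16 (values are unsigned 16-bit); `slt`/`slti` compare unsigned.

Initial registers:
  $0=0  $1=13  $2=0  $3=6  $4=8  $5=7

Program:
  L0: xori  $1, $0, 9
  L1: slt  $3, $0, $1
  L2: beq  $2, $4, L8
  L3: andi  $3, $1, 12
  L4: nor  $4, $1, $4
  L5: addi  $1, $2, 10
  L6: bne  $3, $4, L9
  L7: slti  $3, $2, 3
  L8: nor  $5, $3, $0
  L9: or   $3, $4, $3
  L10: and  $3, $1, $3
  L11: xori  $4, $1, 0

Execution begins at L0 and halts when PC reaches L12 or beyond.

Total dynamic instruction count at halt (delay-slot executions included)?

PC=0  xori  $1, $0, 9        | $0=0 $1=9 $2=0 $3=6 $4=8 $5=7
PC=1  slt  $3, $0, $1        | $0=0 $1=9 $2=0 $3=1 $4=8 $5=7
PC=2  beq  $2, $4, L8        | $0=0 $1=9 $2=0 $3=1 $4=8 $5=7  [not taken]
PC=3  andi  $3, $1, 12       | $0=0 $1=9 $2=0 $3=8 $4=8 $5=7
PC=4  nor  $4, $1, $4        | $0=0 $1=9 $2=0 $3=8 $4=65526 $5=7
PC=5  addi  $1, $2, 10       | $0=0 $1=10 $2=0 $3=8 $4=65526 $5=7
PC=6  bne  $3, $4, L9        | $0=0 $1=10 $2=0 $3=8 $4=65526 $5=7  [TAKEN]
PC=7  slti  $3, $2, 3        | $0=0 $1=10 $2=0 $3=1 $4=65526 $5=7
PC=9  or   $3, $4, $3        | $0=0 $1=10 $2=0 $3=65527 $4=65526 $5=7
PC=10 and  $3, $1, $3        | $0=0 $1=10 $2=0 $3=2 $4=65526 $5=7
PC=11 xori  $4, $1, 0        | $0=0 $1=10 $2=0 $3=2 $4=10 $5=7

11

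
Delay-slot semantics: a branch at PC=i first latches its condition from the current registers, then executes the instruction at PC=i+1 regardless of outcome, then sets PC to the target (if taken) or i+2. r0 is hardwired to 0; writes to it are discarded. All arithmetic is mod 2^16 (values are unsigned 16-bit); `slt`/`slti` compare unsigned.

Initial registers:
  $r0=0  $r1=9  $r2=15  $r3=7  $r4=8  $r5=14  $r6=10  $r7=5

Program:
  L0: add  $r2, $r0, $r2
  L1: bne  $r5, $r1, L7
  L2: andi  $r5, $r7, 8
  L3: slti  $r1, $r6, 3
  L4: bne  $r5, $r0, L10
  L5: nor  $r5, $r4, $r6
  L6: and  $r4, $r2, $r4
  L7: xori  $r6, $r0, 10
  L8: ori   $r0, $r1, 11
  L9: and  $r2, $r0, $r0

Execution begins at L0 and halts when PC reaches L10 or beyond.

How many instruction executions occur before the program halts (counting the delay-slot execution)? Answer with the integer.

#0 add  $r2, $r0, $r2 ; 0/9/15/7/8/14/10/5
#1 bne  $r5, $r1, L7 ; 0/9/15/7/8/14/10/5 ; →target
#2 andi  $r5, $r7, 8 ; 0/9/15/7/8/0/10/5
#7 xori  $r6, $r0, 10 ; 0/9/15/7/8/0/10/5
#8 ori   $r0, $r1, 11 ; 0/9/15/7/8/0/10/5
#9 and  $r2, $r0, $r0 ; 0/9/0/7/8/0/10/5

6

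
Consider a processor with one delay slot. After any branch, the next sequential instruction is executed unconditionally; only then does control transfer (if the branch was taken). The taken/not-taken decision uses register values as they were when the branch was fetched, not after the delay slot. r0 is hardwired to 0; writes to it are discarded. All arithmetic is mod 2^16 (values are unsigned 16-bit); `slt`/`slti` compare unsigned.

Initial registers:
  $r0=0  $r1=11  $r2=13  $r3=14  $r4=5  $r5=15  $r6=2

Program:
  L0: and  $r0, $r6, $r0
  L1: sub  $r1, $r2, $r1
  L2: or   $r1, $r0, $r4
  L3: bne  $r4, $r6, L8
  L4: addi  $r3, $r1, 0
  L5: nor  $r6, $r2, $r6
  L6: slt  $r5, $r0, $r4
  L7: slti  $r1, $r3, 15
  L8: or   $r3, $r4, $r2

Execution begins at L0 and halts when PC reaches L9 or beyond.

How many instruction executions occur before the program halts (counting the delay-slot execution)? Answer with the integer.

6

#0 and  $r0, $r6, $r0 ; 0/11/13/14/5/15/2
#1 sub  $r1, $r2, $r1 ; 0/2/13/14/5/15/2
#2 or   $r1, $r0, $r4 ; 0/5/13/14/5/15/2
#3 bne  $r4, $r6, L8 ; 0/5/13/14/5/15/2 ; →target
#4 addi  $r3, $r1, 0 ; 0/5/13/5/5/15/2
#8 or   $r3, $r4, $r2 ; 0/5/13/13/5/15/2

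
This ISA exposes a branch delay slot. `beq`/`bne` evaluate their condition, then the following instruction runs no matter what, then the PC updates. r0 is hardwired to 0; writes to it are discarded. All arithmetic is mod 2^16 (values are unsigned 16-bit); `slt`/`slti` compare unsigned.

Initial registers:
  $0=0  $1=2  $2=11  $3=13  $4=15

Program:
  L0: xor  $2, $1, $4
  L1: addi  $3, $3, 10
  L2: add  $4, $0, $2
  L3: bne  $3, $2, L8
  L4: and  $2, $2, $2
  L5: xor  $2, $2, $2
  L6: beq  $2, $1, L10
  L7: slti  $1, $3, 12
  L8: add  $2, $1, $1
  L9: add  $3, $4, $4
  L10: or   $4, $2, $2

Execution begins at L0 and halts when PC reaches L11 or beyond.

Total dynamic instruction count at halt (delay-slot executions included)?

  step pc=0: xor  $2, $1, $4  regs=(0,2,13,13,15)
  step pc=1: addi  $3, $3, 10  regs=(0,2,13,23,15)
  step pc=2: add  $4, $0, $2  regs=(0,2,13,23,13)
  step pc=3: bne  $3, $2, L8  cond=T  regs=(0,2,13,23,13)
  step pc=4: and  $2, $2, $2  regs=(0,2,13,23,13)
  step pc=8: add  $2, $1, $1  regs=(0,2,4,23,13)
  step pc=9: add  $3, $4, $4  regs=(0,2,4,26,13)
  step pc=10: or   $4, $2, $2  regs=(0,2,4,26,4)

8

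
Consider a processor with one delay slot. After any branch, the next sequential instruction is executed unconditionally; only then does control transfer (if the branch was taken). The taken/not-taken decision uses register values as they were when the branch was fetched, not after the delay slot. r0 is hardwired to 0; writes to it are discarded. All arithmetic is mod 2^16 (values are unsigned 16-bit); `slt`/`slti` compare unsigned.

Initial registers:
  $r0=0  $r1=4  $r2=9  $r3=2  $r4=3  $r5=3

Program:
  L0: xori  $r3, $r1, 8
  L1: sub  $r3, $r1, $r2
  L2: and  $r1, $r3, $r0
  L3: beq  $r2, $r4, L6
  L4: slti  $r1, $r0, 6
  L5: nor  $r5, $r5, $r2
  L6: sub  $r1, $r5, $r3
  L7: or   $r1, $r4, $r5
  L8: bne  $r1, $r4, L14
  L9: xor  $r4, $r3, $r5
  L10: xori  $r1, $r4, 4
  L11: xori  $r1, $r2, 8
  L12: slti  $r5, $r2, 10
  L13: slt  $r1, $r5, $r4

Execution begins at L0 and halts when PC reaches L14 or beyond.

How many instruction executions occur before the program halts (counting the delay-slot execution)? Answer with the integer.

  step pc=0: xori  $r3, $r1, 8  regs=(0,4,9,12,3,3)
  step pc=1: sub  $r3, $r1, $r2  regs=(0,4,9,65531,3,3)
  step pc=2: and  $r1, $r3, $r0  regs=(0,0,9,65531,3,3)
  step pc=3: beq  $r2, $r4, L6  cond=F  regs=(0,0,9,65531,3,3)
  step pc=4: slti  $r1, $r0, 6  regs=(0,1,9,65531,3,3)
  step pc=5: nor  $r5, $r5, $r2  regs=(0,1,9,65531,3,65524)
  step pc=6: sub  $r1, $r5, $r3  regs=(0,65529,9,65531,3,65524)
  step pc=7: or   $r1, $r4, $r5  regs=(0,65527,9,65531,3,65524)
  step pc=8: bne  $r1, $r4, L14  cond=T  regs=(0,65527,9,65531,3,65524)
  step pc=9: xor  $r4, $r3, $r5  regs=(0,65527,9,65531,15,65524)

10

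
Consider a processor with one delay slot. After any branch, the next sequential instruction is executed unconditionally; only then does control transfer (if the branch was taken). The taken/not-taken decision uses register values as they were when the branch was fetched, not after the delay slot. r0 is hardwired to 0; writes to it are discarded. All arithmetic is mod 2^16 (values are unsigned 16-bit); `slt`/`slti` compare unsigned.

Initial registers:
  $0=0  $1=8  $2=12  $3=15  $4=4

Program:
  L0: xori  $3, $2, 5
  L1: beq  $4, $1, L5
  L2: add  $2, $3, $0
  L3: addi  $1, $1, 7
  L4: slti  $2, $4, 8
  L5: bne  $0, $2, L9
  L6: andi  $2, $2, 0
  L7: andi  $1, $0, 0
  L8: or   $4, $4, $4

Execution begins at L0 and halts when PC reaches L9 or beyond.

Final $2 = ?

PC=0  xori  $3, $2, 5        | $0=0 $1=8 $2=12 $3=9 $4=4
PC=1  beq  $4, $1, L5        | $0=0 $1=8 $2=12 $3=9 $4=4  [not taken]
PC=2  add  $2, $3, $0        | $0=0 $1=8 $2=9 $3=9 $4=4
PC=3  addi  $1, $1, 7        | $0=0 $1=15 $2=9 $3=9 $4=4
PC=4  slti  $2, $4, 8        | $0=0 $1=15 $2=1 $3=9 $4=4
PC=5  bne  $0, $2, L9        | $0=0 $1=15 $2=1 $3=9 $4=4  [TAKEN]
PC=6  andi  $2, $2, 0        | $0=0 $1=15 $2=0 $3=9 $4=4

0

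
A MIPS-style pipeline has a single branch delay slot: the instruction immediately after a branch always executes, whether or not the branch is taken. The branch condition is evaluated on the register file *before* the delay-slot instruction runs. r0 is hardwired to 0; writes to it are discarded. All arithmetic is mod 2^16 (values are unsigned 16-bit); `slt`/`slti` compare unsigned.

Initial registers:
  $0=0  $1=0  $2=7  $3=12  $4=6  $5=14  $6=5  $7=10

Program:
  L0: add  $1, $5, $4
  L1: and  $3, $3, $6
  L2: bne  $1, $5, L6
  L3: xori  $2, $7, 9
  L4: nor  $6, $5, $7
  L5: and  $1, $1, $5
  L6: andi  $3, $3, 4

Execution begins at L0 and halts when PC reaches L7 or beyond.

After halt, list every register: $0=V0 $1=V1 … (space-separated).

[0] add  $1, $5, $4  →  {$0:0, $1:20, $2:7, $3:12, $4:6, $5:14, $6:5, $7:10}
[1] and  $3, $3, $6  →  {$0:0, $1:20, $2:7, $3:4, $4:6, $5:14, $6:5, $7:10}
[2] bne  $1, $5, L6  →  {$0:0, $1:20, $2:7, $3:4, $4:6, $5:14, $6:5, $7:10}  ⟨branch taken⟩
[3] xori  $2, $7, 9  →  {$0:0, $1:20, $2:3, $3:4, $4:6, $5:14, $6:5, $7:10}
[6] andi  $3, $3, 4  →  {$0:0, $1:20, $2:3, $3:4, $4:6, $5:14, $6:5, $7:10}

$0=0 $1=20 $2=3 $3=4 $4=6 $5=14 $6=5 $7=10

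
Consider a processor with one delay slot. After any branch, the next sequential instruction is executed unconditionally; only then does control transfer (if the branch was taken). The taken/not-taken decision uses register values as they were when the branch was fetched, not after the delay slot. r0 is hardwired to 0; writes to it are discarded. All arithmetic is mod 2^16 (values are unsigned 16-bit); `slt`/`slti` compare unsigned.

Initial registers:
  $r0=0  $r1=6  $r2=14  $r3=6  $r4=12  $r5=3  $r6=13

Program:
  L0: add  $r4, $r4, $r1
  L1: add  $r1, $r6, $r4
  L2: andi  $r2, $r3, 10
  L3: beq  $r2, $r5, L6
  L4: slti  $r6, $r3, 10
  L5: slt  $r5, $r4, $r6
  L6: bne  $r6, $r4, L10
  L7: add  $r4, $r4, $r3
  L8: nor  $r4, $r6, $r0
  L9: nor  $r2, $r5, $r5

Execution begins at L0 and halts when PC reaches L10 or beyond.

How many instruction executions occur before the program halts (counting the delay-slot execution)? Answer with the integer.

  step pc=0: add  $r4, $r4, $r1  regs=(0,6,14,6,18,3,13)
  step pc=1: add  $r1, $r6, $r4  regs=(0,31,14,6,18,3,13)
  step pc=2: andi  $r2, $r3, 10  regs=(0,31,2,6,18,3,13)
  step pc=3: beq  $r2, $r5, L6  cond=F  regs=(0,31,2,6,18,3,13)
  step pc=4: slti  $r6, $r3, 10  regs=(0,31,2,6,18,3,1)
  step pc=5: slt  $r5, $r4, $r6  regs=(0,31,2,6,18,0,1)
  step pc=6: bne  $r6, $r4, L10  cond=T  regs=(0,31,2,6,18,0,1)
  step pc=7: add  $r4, $r4, $r3  regs=(0,31,2,6,24,0,1)

8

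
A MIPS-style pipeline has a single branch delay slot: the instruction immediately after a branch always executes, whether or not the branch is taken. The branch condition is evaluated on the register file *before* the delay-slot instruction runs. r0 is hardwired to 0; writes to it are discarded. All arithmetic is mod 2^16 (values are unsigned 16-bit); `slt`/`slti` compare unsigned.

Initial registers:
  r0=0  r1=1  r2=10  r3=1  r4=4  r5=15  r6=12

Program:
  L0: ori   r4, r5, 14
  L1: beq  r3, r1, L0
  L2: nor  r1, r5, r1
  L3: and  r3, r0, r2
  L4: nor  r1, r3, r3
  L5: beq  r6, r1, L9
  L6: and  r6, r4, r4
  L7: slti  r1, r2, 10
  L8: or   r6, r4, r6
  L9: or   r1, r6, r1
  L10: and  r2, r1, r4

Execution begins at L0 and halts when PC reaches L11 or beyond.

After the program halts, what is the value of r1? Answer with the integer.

15

  step pc=0: ori   r4, r5, 14  regs=(0,1,10,1,15,15,12)
  step pc=1: beq  r3, r1, L0  cond=T  regs=(0,1,10,1,15,15,12)
  step pc=2: nor  r1, r5, r1  regs=(0,65520,10,1,15,15,12)
  step pc=0: ori   r4, r5, 14  regs=(0,65520,10,1,15,15,12)
  step pc=1: beq  r3, r1, L0  cond=F  regs=(0,65520,10,1,15,15,12)
  step pc=2: nor  r1, r5, r1  regs=(0,0,10,1,15,15,12)
  step pc=3: and  r3, r0, r2  regs=(0,0,10,0,15,15,12)
  step pc=4: nor  r1, r3, r3  regs=(0,65535,10,0,15,15,12)
  step pc=5: beq  r6, r1, L9  cond=F  regs=(0,65535,10,0,15,15,12)
  step pc=6: and  r6, r4, r4  regs=(0,65535,10,0,15,15,15)
  step pc=7: slti  r1, r2, 10  regs=(0,0,10,0,15,15,15)
  step pc=8: or   r6, r4, r6  regs=(0,0,10,0,15,15,15)
  step pc=9: or   r1, r6, r1  regs=(0,15,10,0,15,15,15)
  step pc=10: and  r2, r1, r4  regs=(0,15,15,0,15,15,15)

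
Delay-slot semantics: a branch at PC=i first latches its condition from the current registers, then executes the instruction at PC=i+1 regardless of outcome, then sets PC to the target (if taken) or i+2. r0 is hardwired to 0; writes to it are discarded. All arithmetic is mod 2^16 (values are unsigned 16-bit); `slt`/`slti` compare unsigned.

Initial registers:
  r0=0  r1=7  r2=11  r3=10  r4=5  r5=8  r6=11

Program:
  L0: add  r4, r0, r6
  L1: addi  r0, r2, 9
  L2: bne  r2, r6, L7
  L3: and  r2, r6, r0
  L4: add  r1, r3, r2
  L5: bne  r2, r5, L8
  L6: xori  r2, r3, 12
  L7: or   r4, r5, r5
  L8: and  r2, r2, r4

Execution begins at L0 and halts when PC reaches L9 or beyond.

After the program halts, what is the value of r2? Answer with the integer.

2

  step pc=0: add  r4, r0, r6  regs=(0,7,11,10,11,8,11)
  step pc=1: addi  r0, r2, 9  regs=(0,7,11,10,11,8,11)
  step pc=2: bne  r2, r6, L7  cond=F  regs=(0,7,11,10,11,8,11)
  step pc=3: and  r2, r6, r0  regs=(0,7,0,10,11,8,11)
  step pc=4: add  r1, r3, r2  regs=(0,10,0,10,11,8,11)
  step pc=5: bne  r2, r5, L8  cond=T  regs=(0,10,0,10,11,8,11)
  step pc=6: xori  r2, r3, 12  regs=(0,10,6,10,11,8,11)
  step pc=8: and  r2, r2, r4  regs=(0,10,2,10,11,8,11)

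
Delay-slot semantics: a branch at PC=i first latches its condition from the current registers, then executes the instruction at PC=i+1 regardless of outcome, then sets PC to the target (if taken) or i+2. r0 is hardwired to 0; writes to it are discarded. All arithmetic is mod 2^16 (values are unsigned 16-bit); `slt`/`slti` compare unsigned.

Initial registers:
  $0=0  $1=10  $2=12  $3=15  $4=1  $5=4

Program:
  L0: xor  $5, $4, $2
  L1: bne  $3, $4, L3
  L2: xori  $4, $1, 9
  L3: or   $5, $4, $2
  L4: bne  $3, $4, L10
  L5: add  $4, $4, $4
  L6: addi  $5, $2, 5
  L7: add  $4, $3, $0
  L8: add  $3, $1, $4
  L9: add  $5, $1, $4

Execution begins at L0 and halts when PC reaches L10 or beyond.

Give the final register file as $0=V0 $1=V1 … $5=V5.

$0=0 $1=10 $2=12 $3=15 $4=6 $5=15

  step pc=0: xor  $5, $4, $2  regs=(0,10,12,15,1,13)
  step pc=1: bne  $3, $4, L3  cond=T  regs=(0,10,12,15,1,13)
  step pc=2: xori  $4, $1, 9  regs=(0,10,12,15,3,13)
  step pc=3: or   $5, $4, $2  regs=(0,10,12,15,3,15)
  step pc=4: bne  $3, $4, L10  cond=T  regs=(0,10,12,15,3,15)
  step pc=5: add  $4, $4, $4  regs=(0,10,12,15,6,15)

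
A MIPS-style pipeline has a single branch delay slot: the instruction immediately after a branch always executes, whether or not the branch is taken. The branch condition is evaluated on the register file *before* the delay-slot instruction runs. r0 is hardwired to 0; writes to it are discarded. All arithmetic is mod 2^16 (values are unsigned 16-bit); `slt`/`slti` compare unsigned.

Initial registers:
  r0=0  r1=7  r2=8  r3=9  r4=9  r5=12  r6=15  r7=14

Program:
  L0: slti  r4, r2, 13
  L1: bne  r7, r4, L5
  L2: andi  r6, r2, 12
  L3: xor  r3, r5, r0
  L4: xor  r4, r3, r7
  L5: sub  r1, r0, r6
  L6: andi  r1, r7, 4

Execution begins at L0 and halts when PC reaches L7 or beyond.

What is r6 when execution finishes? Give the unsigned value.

8

[0] slti  r4, r2, 13  →  {r0:0, r1:7, r2:8, r3:9, r4:1, r5:12, r6:15, r7:14}
[1] bne  r7, r4, L5  →  {r0:0, r1:7, r2:8, r3:9, r4:1, r5:12, r6:15, r7:14}  ⟨branch taken⟩
[2] andi  r6, r2, 12  →  {r0:0, r1:7, r2:8, r3:9, r4:1, r5:12, r6:8, r7:14}
[5] sub  r1, r0, r6  →  {r0:0, r1:65528, r2:8, r3:9, r4:1, r5:12, r6:8, r7:14}
[6] andi  r1, r7, 4  →  {r0:0, r1:4, r2:8, r3:9, r4:1, r5:12, r6:8, r7:14}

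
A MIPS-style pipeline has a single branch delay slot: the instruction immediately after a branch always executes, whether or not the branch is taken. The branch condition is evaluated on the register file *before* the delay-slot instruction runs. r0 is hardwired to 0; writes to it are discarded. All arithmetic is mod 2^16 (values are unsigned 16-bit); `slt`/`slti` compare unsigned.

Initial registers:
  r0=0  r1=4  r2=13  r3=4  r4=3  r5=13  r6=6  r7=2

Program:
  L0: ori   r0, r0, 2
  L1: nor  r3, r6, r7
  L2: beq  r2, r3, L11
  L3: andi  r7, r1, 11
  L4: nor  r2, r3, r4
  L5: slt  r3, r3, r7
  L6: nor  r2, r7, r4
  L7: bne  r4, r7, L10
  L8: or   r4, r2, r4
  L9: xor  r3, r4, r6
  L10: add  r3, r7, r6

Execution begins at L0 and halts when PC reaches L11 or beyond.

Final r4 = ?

65535

[0] ori   r0, r0, 2  →  {r0:0, r1:4, r2:13, r3:4, r4:3, r5:13, r6:6, r7:2}
[1] nor  r3, r6, r7  →  {r0:0, r1:4, r2:13, r3:65529, r4:3, r5:13, r6:6, r7:2}
[2] beq  r2, r3, L11  →  {r0:0, r1:4, r2:13, r3:65529, r4:3, r5:13, r6:6, r7:2}  ⟨branch fallthrough⟩
[3] andi  r7, r1, 11  →  {r0:0, r1:4, r2:13, r3:65529, r4:3, r5:13, r6:6, r7:0}
[4] nor  r2, r3, r4  →  {r0:0, r1:4, r2:4, r3:65529, r4:3, r5:13, r6:6, r7:0}
[5] slt  r3, r3, r7  →  {r0:0, r1:4, r2:4, r3:0, r4:3, r5:13, r6:6, r7:0}
[6] nor  r2, r7, r4  →  {r0:0, r1:4, r2:65532, r3:0, r4:3, r5:13, r6:6, r7:0}
[7] bne  r4, r7, L10  →  {r0:0, r1:4, r2:65532, r3:0, r4:3, r5:13, r6:6, r7:0}  ⟨branch taken⟩
[8] or   r4, r2, r4  →  {r0:0, r1:4, r2:65532, r3:0, r4:65535, r5:13, r6:6, r7:0}
[10] add  r3, r7, r6  →  {r0:0, r1:4, r2:65532, r3:6, r4:65535, r5:13, r6:6, r7:0}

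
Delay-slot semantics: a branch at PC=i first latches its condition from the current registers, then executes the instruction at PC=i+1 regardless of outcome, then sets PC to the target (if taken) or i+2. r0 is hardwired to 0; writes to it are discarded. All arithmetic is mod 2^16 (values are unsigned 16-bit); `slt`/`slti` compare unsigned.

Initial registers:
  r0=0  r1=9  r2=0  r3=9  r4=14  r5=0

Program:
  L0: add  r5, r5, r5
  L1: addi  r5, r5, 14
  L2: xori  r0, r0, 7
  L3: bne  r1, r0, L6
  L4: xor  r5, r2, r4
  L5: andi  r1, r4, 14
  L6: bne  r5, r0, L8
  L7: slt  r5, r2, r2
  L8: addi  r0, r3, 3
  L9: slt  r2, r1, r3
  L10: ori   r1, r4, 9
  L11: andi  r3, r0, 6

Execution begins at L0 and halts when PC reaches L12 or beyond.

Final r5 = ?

#0 add  r5, r5, r5 ; 0/9/0/9/14/0
#1 addi  r5, r5, 14 ; 0/9/0/9/14/14
#2 xori  r0, r0, 7 ; 0/9/0/9/14/14
#3 bne  r1, r0, L6 ; 0/9/0/9/14/14 ; →target
#4 xor  r5, r2, r4 ; 0/9/0/9/14/14
#6 bne  r5, r0, L8 ; 0/9/0/9/14/14 ; →target
#7 slt  r5, r2, r2 ; 0/9/0/9/14/0
#8 addi  r0, r3, 3 ; 0/9/0/9/14/0
#9 slt  r2, r1, r3 ; 0/9/0/9/14/0
#10 ori   r1, r4, 9 ; 0/15/0/9/14/0
#11 andi  r3, r0, 6 ; 0/15/0/0/14/0

0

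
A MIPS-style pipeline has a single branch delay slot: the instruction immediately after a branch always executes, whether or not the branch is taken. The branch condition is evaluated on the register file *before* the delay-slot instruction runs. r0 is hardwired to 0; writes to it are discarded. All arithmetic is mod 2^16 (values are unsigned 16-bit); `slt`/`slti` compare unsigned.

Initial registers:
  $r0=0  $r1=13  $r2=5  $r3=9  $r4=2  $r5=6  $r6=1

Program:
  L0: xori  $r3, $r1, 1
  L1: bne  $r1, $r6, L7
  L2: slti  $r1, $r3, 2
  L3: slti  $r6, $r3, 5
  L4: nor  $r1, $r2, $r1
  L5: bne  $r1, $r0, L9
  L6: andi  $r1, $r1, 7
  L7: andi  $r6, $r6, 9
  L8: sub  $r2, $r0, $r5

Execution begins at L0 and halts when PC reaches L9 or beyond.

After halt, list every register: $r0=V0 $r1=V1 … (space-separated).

  step pc=0: xori  $r3, $r1, 1  regs=(0,13,5,12,2,6,1)
  step pc=1: bne  $r1, $r6, L7  cond=T  regs=(0,13,5,12,2,6,1)
  step pc=2: slti  $r1, $r3, 2  regs=(0,0,5,12,2,6,1)
  step pc=7: andi  $r6, $r6, 9  regs=(0,0,5,12,2,6,1)
  step pc=8: sub  $r2, $r0, $r5  regs=(0,0,65530,12,2,6,1)

$r0=0 $r1=0 $r2=65530 $r3=12 $r4=2 $r5=6 $r6=1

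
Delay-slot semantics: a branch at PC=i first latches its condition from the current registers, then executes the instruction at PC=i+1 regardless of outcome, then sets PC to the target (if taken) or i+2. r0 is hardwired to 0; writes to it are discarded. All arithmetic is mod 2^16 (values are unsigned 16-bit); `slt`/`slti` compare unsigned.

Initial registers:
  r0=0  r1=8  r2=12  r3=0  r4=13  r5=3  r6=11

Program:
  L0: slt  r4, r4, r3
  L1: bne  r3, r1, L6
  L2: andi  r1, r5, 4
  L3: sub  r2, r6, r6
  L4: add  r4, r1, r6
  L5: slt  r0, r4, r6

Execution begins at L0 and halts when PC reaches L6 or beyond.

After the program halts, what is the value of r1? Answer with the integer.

  step pc=0: slt  r4, r4, r3  regs=(0,8,12,0,0,3,11)
  step pc=1: bne  r3, r1, L6  cond=T  regs=(0,8,12,0,0,3,11)
  step pc=2: andi  r1, r5, 4  regs=(0,0,12,0,0,3,11)

0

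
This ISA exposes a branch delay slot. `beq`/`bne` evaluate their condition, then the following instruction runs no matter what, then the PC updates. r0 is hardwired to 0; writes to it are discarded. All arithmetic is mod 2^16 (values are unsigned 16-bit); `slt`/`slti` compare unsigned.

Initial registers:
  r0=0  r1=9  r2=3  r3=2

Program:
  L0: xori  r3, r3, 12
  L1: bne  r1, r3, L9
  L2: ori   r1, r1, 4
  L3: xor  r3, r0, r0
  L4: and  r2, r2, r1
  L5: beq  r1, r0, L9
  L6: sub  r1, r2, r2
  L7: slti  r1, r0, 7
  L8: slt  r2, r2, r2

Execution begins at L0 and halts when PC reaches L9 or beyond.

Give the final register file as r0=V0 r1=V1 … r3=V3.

r0=0 r1=13 r2=3 r3=14

#0 xori  r3, r3, 12 ; 0/9/3/14
#1 bne  r1, r3, L9 ; 0/9/3/14 ; →target
#2 ori   r1, r1, 4 ; 0/13/3/14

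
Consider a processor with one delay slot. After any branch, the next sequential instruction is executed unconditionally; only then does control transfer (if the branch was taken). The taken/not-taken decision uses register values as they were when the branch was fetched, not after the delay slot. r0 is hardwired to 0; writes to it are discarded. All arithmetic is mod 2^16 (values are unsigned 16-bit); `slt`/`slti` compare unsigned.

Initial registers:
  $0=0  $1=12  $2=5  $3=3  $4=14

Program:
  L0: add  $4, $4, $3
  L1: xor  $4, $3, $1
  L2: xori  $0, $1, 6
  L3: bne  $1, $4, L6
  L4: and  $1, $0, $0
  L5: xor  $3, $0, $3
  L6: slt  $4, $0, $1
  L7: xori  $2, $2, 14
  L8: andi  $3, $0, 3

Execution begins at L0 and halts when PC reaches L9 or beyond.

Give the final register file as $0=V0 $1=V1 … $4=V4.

#0 add  $4, $4, $3 ; 0/12/5/3/17
#1 xor  $4, $3, $1 ; 0/12/5/3/15
#2 xori  $0, $1, 6 ; 0/12/5/3/15
#3 bne  $1, $4, L6 ; 0/12/5/3/15 ; →target
#4 and  $1, $0, $0 ; 0/0/5/3/15
#6 slt  $4, $0, $1 ; 0/0/5/3/0
#7 xori  $2, $2, 14 ; 0/0/11/3/0
#8 andi  $3, $0, 3 ; 0/0/11/0/0

$0=0 $1=0 $2=11 $3=0 $4=0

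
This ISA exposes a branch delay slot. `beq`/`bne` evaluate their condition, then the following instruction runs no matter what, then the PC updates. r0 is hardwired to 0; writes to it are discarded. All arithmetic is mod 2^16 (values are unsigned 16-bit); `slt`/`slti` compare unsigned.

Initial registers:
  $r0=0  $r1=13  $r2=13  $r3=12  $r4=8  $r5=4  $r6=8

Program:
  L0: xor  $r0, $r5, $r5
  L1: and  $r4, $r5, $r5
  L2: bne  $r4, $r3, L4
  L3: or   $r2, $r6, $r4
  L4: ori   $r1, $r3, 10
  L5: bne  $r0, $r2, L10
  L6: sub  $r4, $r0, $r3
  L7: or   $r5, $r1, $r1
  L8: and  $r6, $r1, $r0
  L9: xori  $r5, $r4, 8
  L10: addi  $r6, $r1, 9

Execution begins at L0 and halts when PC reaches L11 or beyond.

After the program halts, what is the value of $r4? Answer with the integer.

65524

  step pc=0: xor  $r0, $r5, $r5  regs=(0,13,13,12,8,4,8)
  step pc=1: and  $r4, $r5, $r5  regs=(0,13,13,12,4,4,8)
  step pc=2: bne  $r4, $r3, L4  cond=T  regs=(0,13,13,12,4,4,8)
  step pc=3: or   $r2, $r6, $r4  regs=(0,13,12,12,4,4,8)
  step pc=4: ori   $r1, $r3, 10  regs=(0,14,12,12,4,4,8)
  step pc=5: bne  $r0, $r2, L10  cond=T  regs=(0,14,12,12,4,4,8)
  step pc=6: sub  $r4, $r0, $r3  regs=(0,14,12,12,65524,4,8)
  step pc=10: addi  $r6, $r1, 9  regs=(0,14,12,12,65524,4,23)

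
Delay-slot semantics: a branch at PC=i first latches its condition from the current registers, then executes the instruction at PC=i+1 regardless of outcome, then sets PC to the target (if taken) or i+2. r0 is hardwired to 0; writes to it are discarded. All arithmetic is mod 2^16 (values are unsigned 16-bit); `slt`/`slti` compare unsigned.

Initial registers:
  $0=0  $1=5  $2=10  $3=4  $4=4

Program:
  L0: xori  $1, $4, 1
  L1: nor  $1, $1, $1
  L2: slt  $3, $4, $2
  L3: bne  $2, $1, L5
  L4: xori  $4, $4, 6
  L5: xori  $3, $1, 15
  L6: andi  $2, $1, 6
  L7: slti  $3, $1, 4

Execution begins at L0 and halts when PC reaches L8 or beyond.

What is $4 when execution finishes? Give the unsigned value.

2

PC=0  xori  $1, $4, 1        | $0=0 $1=5 $2=10 $3=4 $4=4
PC=1  nor  $1, $1, $1        | $0=0 $1=65530 $2=10 $3=4 $4=4
PC=2  slt  $3, $4, $2        | $0=0 $1=65530 $2=10 $3=1 $4=4
PC=3  bne  $2, $1, L5        | $0=0 $1=65530 $2=10 $3=1 $4=4  [TAKEN]
PC=4  xori  $4, $4, 6        | $0=0 $1=65530 $2=10 $3=1 $4=2
PC=5  xori  $3, $1, 15       | $0=0 $1=65530 $2=10 $3=65525 $4=2
PC=6  andi  $2, $1, 6        | $0=0 $1=65530 $2=2 $3=65525 $4=2
PC=7  slti  $3, $1, 4        | $0=0 $1=65530 $2=2 $3=0 $4=2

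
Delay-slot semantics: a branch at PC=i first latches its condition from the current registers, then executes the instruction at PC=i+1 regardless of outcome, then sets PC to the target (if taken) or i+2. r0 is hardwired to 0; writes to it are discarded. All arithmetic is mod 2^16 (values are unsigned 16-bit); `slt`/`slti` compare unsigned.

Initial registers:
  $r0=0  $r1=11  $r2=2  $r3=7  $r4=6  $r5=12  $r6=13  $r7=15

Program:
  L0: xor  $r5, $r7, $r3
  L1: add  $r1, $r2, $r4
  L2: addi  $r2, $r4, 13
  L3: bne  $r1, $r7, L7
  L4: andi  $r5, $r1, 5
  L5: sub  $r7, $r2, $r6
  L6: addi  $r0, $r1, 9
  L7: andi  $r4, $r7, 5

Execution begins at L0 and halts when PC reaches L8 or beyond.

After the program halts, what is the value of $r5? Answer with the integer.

[0] xor  $r5, $r7, $r3  →  {$r0:0, $r1:11, $r2:2, $r3:7, $r4:6, $r5:8, $r6:13, $r7:15}
[1] add  $r1, $r2, $r4  →  {$r0:0, $r1:8, $r2:2, $r3:7, $r4:6, $r5:8, $r6:13, $r7:15}
[2] addi  $r2, $r4, 13  →  {$r0:0, $r1:8, $r2:19, $r3:7, $r4:6, $r5:8, $r6:13, $r7:15}
[3] bne  $r1, $r7, L7  →  {$r0:0, $r1:8, $r2:19, $r3:7, $r4:6, $r5:8, $r6:13, $r7:15}  ⟨branch taken⟩
[4] andi  $r5, $r1, 5  →  {$r0:0, $r1:8, $r2:19, $r3:7, $r4:6, $r5:0, $r6:13, $r7:15}
[7] andi  $r4, $r7, 5  →  {$r0:0, $r1:8, $r2:19, $r3:7, $r4:5, $r5:0, $r6:13, $r7:15}

0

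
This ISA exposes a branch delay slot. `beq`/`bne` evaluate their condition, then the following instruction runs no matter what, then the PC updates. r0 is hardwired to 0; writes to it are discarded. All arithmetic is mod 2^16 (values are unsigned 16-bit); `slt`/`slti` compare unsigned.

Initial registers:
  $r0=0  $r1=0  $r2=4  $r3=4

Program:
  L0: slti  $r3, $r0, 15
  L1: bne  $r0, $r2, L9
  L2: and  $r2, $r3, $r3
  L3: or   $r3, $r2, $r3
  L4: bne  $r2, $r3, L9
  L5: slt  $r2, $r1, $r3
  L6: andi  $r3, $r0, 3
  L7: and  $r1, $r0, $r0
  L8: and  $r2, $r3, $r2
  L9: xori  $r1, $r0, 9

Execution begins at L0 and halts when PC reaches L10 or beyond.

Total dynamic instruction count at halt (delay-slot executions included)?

PC=0  slti  $r3, $r0, 15     | $r0=0 $r1=0 $r2=4 $r3=1
PC=1  bne  $r0, $r2, L9      | $r0=0 $r1=0 $r2=4 $r3=1  [TAKEN]
PC=2  and  $r2, $r3, $r3     | $r0=0 $r1=0 $r2=1 $r3=1
PC=9  xori  $r1, $r0, 9      | $r0=0 $r1=9 $r2=1 $r3=1

4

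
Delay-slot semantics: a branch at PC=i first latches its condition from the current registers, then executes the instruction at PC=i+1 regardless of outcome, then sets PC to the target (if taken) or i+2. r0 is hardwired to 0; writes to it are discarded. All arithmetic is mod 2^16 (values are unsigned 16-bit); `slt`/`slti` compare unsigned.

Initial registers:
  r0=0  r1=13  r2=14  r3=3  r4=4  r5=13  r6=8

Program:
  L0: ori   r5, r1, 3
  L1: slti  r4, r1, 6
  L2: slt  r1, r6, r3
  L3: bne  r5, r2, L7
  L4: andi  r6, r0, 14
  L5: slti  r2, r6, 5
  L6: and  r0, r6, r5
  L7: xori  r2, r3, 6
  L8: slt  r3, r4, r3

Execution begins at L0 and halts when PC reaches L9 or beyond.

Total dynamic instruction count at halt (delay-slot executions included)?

7

#0 ori   r5, r1, 3 ; 0/13/14/3/4/15/8
#1 slti  r4, r1, 6 ; 0/13/14/3/0/15/8
#2 slt  r1, r6, r3 ; 0/0/14/3/0/15/8
#3 bne  r5, r2, L7 ; 0/0/14/3/0/15/8 ; →target
#4 andi  r6, r0, 14 ; 0/0/14/3/0/15/0
#7 xori  r2, r3, 6 ; 0/0/5/3/0/15/0
#8 slt  r3, r4, r3 ; 0/0/5/1/0/15/0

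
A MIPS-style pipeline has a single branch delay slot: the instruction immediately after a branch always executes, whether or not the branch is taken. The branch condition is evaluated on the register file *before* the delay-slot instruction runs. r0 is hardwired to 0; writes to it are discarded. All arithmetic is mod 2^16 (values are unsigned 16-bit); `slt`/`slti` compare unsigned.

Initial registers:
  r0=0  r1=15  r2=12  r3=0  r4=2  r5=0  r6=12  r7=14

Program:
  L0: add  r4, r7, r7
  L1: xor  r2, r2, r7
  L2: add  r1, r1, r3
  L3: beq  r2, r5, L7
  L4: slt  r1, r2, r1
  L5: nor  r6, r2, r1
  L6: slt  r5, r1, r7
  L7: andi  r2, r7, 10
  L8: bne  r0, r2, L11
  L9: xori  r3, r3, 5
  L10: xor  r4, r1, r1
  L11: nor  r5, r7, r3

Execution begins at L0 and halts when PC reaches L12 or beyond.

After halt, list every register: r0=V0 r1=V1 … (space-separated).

  step pc=0: add  r4, r7, r7  regs=(0,15,12,0,28,0,12,14)
  step pc=1: xor  r2, r2, r7  regs=(0,15,2,0,28,0,12,14)
  step pc=2: add  r1, r1, r3  regs=(0,15,2,0,28,0,12,14)
  step pc=3: beq  r2, r5, L7  cond=F  regs=(0,15,2,0,28,0,12,14)
  step pc=4: slt  r1, r2, r1  regs=(0,1,2,0,28,0,12,14)
  step pc=5: nor  r6, r2, r1  regs=(0,1,2,0,28,0,65532,14)
  step pc=6: slt  r5, r1, r7  regs=(0,1,2,0,28,1,65532,14)
  step pc=7: andi  r2, r7, 10  regs=(0,1,10,0,28,1,65532,14)
  step pc=8: bne  r0, r2, L11  cond=T  regs=(0,1,10,0,28,1,65532,14)
  step pc=9: xori  r3, r3, 5  regs=(0,1,10,5,28,1,65532,14)
  step pc=11: nor  r5, r7, r3  regs=(0,1,10,5,28,65520,65532,14)

r0=0 r1=1 r2=10 r3=5 r4=28 r5=65520 r6=65532 r7=14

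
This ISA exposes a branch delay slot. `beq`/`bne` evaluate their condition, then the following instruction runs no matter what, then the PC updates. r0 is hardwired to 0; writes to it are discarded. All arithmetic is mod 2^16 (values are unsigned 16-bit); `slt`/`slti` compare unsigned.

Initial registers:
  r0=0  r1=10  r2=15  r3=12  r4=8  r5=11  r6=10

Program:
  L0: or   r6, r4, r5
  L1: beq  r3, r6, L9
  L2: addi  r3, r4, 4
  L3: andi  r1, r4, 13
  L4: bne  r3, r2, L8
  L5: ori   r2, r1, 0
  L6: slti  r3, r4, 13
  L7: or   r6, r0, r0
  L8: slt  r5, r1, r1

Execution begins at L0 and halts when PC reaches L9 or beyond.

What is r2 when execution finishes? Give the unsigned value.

8

PC=0  or   r6, r4, r5        | r0=0 r1=10 r2=15 r3=12 r4=8 r5=11 r6=11
PC=1  beq  r3, r6, L9        | r0=0 r1=10 r2=15 r3=12 r4=8 r5=11 r6=11  [not taken]
PC=2  addi  r3, r4, 4        | r0=0 r1=10 r2=15 r3=12 r4=8 r5=11 r6=11
PC=3  andi  r1, r4, 13       | r0=0 r1=8 r2=15 r3=12 r4=8 r5=11 r6=11
PC=4  bne  r3, r2, L8        | r0=0 r1=8 r2=15 r3=12 r4=8 r5=11 r6=11  [TAKEN]
PC=5  ori   r2, r1, 0        | r0=0 r1=8 r2=8 r3=12 r4=8 r5=11 r6=11
PC=8  slt  r5, r1, r1        | r0=0 r1=8 r2=8 r3=12 r4=8 r5=0 r6=11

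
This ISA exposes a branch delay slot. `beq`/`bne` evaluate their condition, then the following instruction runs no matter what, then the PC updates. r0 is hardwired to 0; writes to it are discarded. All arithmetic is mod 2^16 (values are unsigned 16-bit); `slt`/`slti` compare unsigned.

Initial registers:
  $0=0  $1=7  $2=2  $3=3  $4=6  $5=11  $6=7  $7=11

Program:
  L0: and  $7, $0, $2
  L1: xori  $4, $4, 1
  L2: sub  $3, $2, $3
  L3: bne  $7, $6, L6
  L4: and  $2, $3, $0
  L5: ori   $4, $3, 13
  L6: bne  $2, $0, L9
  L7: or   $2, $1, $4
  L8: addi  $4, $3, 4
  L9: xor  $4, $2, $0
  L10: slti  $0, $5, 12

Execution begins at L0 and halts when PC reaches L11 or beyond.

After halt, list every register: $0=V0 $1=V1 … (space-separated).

$0=0 $1=7 $2=7 $3=65535 $4=7 $5=11 $6=7 $7=0

PC=0  and  $7, $0, $2        | $0=0 $1=7 $2=2 $3=3 $4=6 $5=11 $6=7 $7=0
PC=1  xori  $4, $4, 1        | $0=0 $1=7 $2=2 $3=3 $4=7 $5=11 $6=7 $7=0
PC=2  sub  $3, $2, $3        | $0=0 $1=7 $2=2 $3=65535 $4=7 $5=11 $6=7 $7=0
PC=3  bne  $7, $6, L6        | $0=0 $1=7 $2=2 $3=65535 $4=7 $5=11 $6=7 $7=0  [TAKEN]
PC=4  and  $2, $3, $0        | $0=0 $1=7 $2=0 $3=65535 $4=7 $5=11 $6=7 $7=0
PC=6  bne  $2, $0, L9        | $0=0 $1=7 $2=0 $3=65535 $4=7 $5=11 $6=7 $7=0  [not taken]
PC=7  or   $2, $1, $4        | $0=0 $1=7 $2=7 $3=65535 $4=7 $5=11 $6=7 $7=0
PC=8  addi  $4, $3, 4        | $0=0 $1=7 $2=7 $3=65535 $4=3 $5=11 $6=7 $7=0
PC=9  xor  $4, $2, $0        | $0=0 $1=7 $2=7 $3=65535 $4=7 $5=11 $6=7 $7=0
PC=10 slti  $0, $5, 12       | $0=0 $1=7 $2=7 $3=65535 $4=7 $5=11 $6=7 $7=0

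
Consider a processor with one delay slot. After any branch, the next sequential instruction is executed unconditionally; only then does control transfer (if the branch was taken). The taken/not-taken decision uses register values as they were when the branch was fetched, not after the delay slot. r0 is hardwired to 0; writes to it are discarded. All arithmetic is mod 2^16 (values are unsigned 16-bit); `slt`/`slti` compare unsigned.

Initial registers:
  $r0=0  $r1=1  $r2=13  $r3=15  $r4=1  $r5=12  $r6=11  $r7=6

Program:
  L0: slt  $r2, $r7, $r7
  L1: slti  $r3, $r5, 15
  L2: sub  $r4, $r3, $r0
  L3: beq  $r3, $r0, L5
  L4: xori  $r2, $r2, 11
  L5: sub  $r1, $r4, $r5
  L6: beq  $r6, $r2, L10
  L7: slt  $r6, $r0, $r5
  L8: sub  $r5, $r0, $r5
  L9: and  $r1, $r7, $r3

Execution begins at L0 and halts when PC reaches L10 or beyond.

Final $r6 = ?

  step pc=0: slt  $r2, $r7, $r7  regs=(0,1,0,15,1,12,11,6)
  step pc=1: slti  $r3, $r5, 15  regs=(0,1,0,1,1,12,11,6)
  step pc=2: sub  $r4, $r3, $r0  regs=(0,1,0,1,1,12,11,6)
  step pc=3: beq  $r3, $r0, L5  cond=F  regs=(0,1,0,1,1,12,11,6)
  step pc=4: xori  $r2, $r2, 11  regs=(0,1,11,1,1,12,11,6)
  step pc=5: sub  $r1, $r4, $r5  regs=(0,65525,11,1,1,12,11,6)
  step pc=6: beq  $r6, $r2, L10  cond=T  regs=(0,65525,11,1,1,12,11,6)
  step pc=7: slt  $r6, $r0, $r5  regs=(0,65525,11,1,1,12,1,6)

1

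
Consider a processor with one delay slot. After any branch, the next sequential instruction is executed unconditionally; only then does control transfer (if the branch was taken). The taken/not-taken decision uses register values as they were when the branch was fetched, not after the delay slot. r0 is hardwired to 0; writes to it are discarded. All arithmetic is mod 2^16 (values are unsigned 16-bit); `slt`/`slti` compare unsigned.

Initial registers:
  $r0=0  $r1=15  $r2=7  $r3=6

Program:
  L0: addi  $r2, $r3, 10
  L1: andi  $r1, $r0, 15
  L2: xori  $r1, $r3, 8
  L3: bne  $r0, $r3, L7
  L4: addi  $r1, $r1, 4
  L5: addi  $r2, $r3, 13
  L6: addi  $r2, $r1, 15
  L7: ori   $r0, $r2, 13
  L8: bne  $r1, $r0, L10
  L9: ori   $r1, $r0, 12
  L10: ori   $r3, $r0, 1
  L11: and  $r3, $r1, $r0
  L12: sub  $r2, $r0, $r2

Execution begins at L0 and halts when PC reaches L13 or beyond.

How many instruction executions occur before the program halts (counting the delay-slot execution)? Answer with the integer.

11

#0 addi  $r2, $r3, 10 ; 0/15/16/6
#1 andi  $r1, $r0, 15 ; 0/0/16/6
#2 xori  $r1, $r3, 8 ; 0/14/16/6
#3 bne  $r0, $r3, L7 ; 0/14/16/6 ; →target
#4 addi  $r1, $r1, 4 ; 0/18/16/6
#7 ori   $r0, $r2, 13 ; 0/18/16/6
#8 bne  $r1, $r0, L10 ; 0/18/16/6 ; →target
#9 ori   $r1, $r0, 12 ; 0/12/16/6
#10 ori   $r3, $r0, 1 ; 0/12/16/1
#11 and  $r3, $r1, $r0 ; 0/12/16/0
#12 sub  $r2, $r0, $r2 ; 0/12/65520/0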